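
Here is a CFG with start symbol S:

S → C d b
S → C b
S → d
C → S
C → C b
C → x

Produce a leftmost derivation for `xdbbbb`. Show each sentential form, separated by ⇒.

S ⇒ Cb ⇒ Cbb ⇒ Cbbb ⇒ Sbbb ⇒ Cdbbbb ⇒ xdbbbb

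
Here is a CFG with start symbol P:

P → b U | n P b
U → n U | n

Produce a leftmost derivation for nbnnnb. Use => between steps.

P => nPb => nbUb => nbnUb => nbnnUb => nbnnnb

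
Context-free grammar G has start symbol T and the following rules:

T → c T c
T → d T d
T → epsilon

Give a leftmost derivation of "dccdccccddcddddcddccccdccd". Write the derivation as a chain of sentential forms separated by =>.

T => dTd   [T → d T d]
dTd => dcTcd   [T → c T c]
dcTcd => dccTccd   [T → c T c]
dccTccd => dccdTdccd   [T → d T d]
dccdTdccd => dccdcTcdccd   [T → c T c]
dccdcTcdccd => dccdccTccdccd   [T → c T c]
dccdccTccdccd => dccdcccTcccdccd   [T → c T c]
dccdcccTcccdccd => dccdccccTccccdccd   [T → c T c]
dccdccccTccccdccd => dccdccccdTdccccdccd   [T → d T d]
dccdccccdTdccccdccd => dccdccccddTddccccdccd   [T → d T d]
dccdccccddTddccccdccd => dccdccccddcTcddccccdccd   [T → c T c]
dccdccccddcTcddccccdccd => dccdccccddcdTdcddccccdccd   [T → d T d]
dccdccccddcdTdcddccccdccd => dccdccccddcddTddcddccccdccd   [T → d T d]
dccdccccddcddTddcddccccdccd => dccdccccddcddddcddccccdccd   [T → epsilon]

T => dTd => dcTcd => dccTccd => dccdTdccd => dccdcTcdccd => dccdccTccdccd => dccdcccTcccdccd => dccdccccTccccdccd => dccdccccdTdccccdccd => dccdccccddTddccccdccd => dccdccccddcTcddccccdccd => dccdccccddcdTdcddccccdccd => dccdccccddcddTddcddccccdccd => dccdccccddcddddcddccccdccd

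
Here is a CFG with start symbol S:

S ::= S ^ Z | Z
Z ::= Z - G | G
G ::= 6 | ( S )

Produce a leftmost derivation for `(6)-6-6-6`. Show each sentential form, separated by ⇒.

S ⇒ Z   [S ::= Z]
Z ⇒ Z-G   [Z ::= Z - G]
Z-G ⇒ Z-G-G   [Z ::= Z - G]
Z-G-G ⇒ Z-G-G-G   [Z ::= Z - G]
Z-G-G-G ⇒ G-G-G-G   [Z ::= G]
G-G-G-G ⇒ (S)-G-G-G   [G ::= ( S )]
(S)-G-G-G ⇒ (Z)-G-G-G   [S ::= Z]
(Z)-G-G-G ⇒ (G)-G-G-G   [Z ::= G]
(G)-G-G-G ⇒ (6)-G-G-G   [G ::= 6]
(6)-G-G-G ⇒ (6)-6-G-G   [G ::= 6]
(6)-6-G-G ⇒ (6)-6-6-G   [G ::= 6]
(6)-6-6-G ⇒ (6)-6-6-6   [G ::= 6]

S ⇒ Z ⇒ Z-G ⇒ Z-G-G ⇒ Z-G-G-G ⇒ G-G-G-G ⇒ (S)-G-G-G ⇒ (Z)-G-G-G ⇒ (G)-G-G-G ⇒ (6)-G-G-G ⇒ (6)-6-G-G ⇒ (6)-6-6-G ⇒ (6)-6-6-6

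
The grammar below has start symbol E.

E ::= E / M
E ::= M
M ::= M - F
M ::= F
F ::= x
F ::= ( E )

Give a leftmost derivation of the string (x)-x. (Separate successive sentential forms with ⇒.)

E ⇒ M   [E ::= M]
M ⇒ M-F   [M ::= M - F]
M-F ⇒ F-F   [M ::= F]
F-F ⇒ (E)-F   [F ::= ( E )]
(E)-F ⇒ (M)-F   [E ::= M]
(M)-F ⇒ (F)-F   [M ::= F]
(F)-F ⇒ (x)-F   [F ::= x]
(x)-F ⇒ (x)-x   [F ::= x]

E⇒M⇒M-F⇒F-F⇒(E)-F⇒(M)-F⇒(F)-F⇒(x)-F⇒(x)-x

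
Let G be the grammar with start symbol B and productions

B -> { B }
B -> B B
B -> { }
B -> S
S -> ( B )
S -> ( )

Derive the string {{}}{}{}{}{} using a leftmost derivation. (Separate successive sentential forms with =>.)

B => BB => BBB => {B}BB => {{}}BB => {{}}BBB => {{}}BBBB => {{}}{}BBB => {{}}{}{}BB => {{}}{}{}{}B => {{}}{}{}{}{}

B => BB   [B -> B B]
BB => BBB   [B -> B B]
BBB => {B}BB   [B -> { B }]
{B}BB => {{}}BB   [B -> { }]
{{}}BB => {{}}BBB   [B -> B B]
{{}}BBB => {{}}BBBB   [B -> B B]
{{}}BBBB => {{}}{}BBB   [B -> { }]
{{}}{}BBB => {{}}{}{}BB   [B -> { }]
{{}}{}{}BB => {{}}{}{}{}B   [B -> { }]
{{}}{}{}{}B => {{}}{}{}{}{}   [B -> { }]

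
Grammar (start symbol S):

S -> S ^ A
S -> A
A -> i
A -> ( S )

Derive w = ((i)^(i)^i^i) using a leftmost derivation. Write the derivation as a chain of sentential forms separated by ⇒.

S ⇒ A ⇒ (S) ⇒ (S^A) ⇒ (S^A^A) ⇒ (S^A^A^A) ⇒ (A^A^A^A) ⇒ ((S)^A^A^A) ⇒ ((A)^A^A^A) ⇒ ((i)^A^A^A) ⇒ ((i)^(S)^A^A) ⇒ ((i)^(A)^A^A) ⇒ ((i)^(i)^A^A) ⇒ ((i)^(i)^i^A) ⇒ ((i)^(i)^i^i)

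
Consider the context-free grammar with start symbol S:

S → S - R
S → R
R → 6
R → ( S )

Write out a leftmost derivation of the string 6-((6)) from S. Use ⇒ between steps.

S ⇒ S-R ⇒ R-R ⇒ 6-R ⇒ 6-(S) ⇒ 6-(R) ⇒ 6-((S)) ⇒ 6-((R)) ⇒ 6-((6))

S ⇒ S-R   [S → S - R]
S-R ⇒ R-R   [S → R]
R-R ⇒ 6-R   [R → 6]
6-R ⇒ 6-(S)   [R → ( S )]
6-(S) ⇒ 6-(R)   [S → R]
6-(R) ⇒ 6-((S))   [R → ( S )]
6-((S)) ⇒ 6-((R))   [S → R]
6-((R)) ⇒ 6-((6))   [R → 6]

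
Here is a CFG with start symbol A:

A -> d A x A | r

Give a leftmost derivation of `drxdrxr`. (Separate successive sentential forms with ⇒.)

A ⇒ dAxA ⇒ drxA ⇒ drxdAxA ⇒ drxdrxA ⇒ drxdrxr

A ⇒ dAxA   [A -> d A x A]
dAxA ⇒ drxA   [A -> r]
drxA ⇒ drxdAxA   [A -> d A x A]
drxdAxA ⇒ drxdrxA   [A -> r]
drxdrxA ⇒ drxdrxr   [A -> r]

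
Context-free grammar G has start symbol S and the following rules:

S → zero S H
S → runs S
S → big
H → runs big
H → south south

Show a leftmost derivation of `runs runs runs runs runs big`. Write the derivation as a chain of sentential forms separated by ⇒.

S ⇒ runs S ⇒ runs runs S ⇒ runs runs runs S ⇒ runs runs runs runs S ⇒ runs runs runs runs runs S ⇒ runs runs runs runs runs big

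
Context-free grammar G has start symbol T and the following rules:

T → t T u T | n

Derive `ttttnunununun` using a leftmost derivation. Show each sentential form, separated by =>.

T => tTuT   [T → t T u T]
tTuT => ttTuTuT   [T → t T u T]
ttTuTuT => tttTuTuTuT   [T → t T u T]
tttTuTuTuT => ttttTuTuTuTuT   [T → t T u T]
ttttTuTuTuTuT => ttttnuTuTuTuT   [T → n]
ttttnuTuTuTuT => ttttnunuTuTuT   [T → n]
ttttnunuTuTuT => ttttnununuTuT   [T → n]
ttttnununuTuT => ttttnunununuT   [T → n]
ttttnunununuT => ttttnunununun   [T → n]

T => tTuT => ttTuTuT => tttTuTuTuT => ttttTuTuTuTuT => ttttnuTuTuTuT => ttttnunuTuTuT => ttttnununuTuT => ttttnunununuT => ttttnunununun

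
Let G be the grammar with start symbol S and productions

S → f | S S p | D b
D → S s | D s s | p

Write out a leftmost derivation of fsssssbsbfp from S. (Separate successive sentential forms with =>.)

S=>SSp=>DbSp=>SsbSp=>DbsbSp=>DssbsbSp=>DssssbsbSp=>SsssssbsbSp=>fsssssbsbSp=>fsssssbsbfp

S => SSp   [S → S S p]
SSp => DbSp   [S → D b]
DbSp => SsbSp   [D → S s]
SsbSp => DbsbSp   [S → D b]
DbsbSp => DssbsbSp   [D → D s s]
DssbsbSp => DssssbsbSp   [D → D s s]
DssssbsbSp => SsssssbsbSp   [D → S s]
SsssssbsbSp => fsssssbsbSp   [S → f]
fsssssbsbSp => fsssssbsbfp   [S → f]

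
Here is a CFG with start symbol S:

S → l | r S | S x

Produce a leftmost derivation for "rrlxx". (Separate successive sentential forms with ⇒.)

S ⇒ rS ⇒ rSx ⇒ rrSx ⇒ rrSxx ⇒ rrlxx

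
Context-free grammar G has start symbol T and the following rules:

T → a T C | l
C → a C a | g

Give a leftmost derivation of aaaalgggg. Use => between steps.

T => aTC => aaTCC => aaaTCCC => aaaaTCCCC => aaaalCCCC => aaaalgCCC => aaaalggCC => aaaalgggC => aaaalgggg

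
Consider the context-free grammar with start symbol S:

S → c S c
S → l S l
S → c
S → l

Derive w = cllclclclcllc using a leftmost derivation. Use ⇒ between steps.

S ⇒ cSc   [S → c S c]
cSc ⇒ clSlc   [S → l S l]
clSlc ⇒ cllSllc   [S → l S l]
cllSllc ⇒ cllcScllc   [S → c S c]
cllcScllc ⇒ cllclSlcllc   [S → l S l]
cllclSlcllc ⇒ cllclcSclcllc   [S → c S c]
cllclcSclcllc ⇒ cllclclclcllc   [S → l]

S ⇒ cSc ⇒ clSlc ⇒ cllSllc ⇒ cllcScllc ⇒ cllclSlcllc ⇒ cllclcSclcllc ⇒ cllclclclcllc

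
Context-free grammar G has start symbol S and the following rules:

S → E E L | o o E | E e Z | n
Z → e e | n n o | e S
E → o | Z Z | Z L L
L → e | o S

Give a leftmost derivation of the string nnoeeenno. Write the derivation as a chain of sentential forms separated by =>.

S => EeZ   [S → E e Z]
EeZ => ZLLeZ   [E → Z L L]
ZLLeZ => nnoLLeZ   [Z → n n o]
nnoLLeZ => nnoeLeZ   [L → e]
nnoeLeZ => nnoeeeZ   [L → e]
nnoeeeZ => nnoeeenno   [Z → n n o]

S => EeZ => ZLLeZ => nnoLLeZ => nnoeLeZ => nnoeeeZ => nnoeeenno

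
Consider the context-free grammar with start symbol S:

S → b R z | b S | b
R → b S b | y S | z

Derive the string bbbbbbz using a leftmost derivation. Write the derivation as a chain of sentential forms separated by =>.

S => bS => bbRz => bbbSbz => bbbbSbz => bbbbbbz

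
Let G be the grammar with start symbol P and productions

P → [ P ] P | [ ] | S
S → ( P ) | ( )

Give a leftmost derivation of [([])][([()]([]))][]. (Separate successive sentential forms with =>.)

P => [P]P   [P → [ P ] P]
[P]P => [S]P   [P → S]
[S]P => [(P)]P   [S → ( P )]
[(P)]P => [([])]P   [P → [ ]]
[([])]P => [([])][P]P   [P → [ P ] P]
[([])][P]P => [([])][S]P   [P → S]
[([])][S]P => [([])][(P)]P   [S → ( P )]
[([])][(P)]P => [([])][([P]P)]P   [P → [ P ] P]
[([])][([P]P)]P => [([])][([S]P)]P   [P → S]
[([])][([S]P)]P => [([])][([()]P)]P   [S → ( )]
[([])][([()]P)]P => [([])][([()]S)]P   [P → S]
[([])][([()]S)]P => [([])][([()](P))]P   [S → ( P )]
[([])][([()](P))]P => [([])][([()]([]))]P   [P → [ ]]
[([])][([()]([]))]P => [([])][([()]([]))][]   [P → [ ]]

P=>[P]P=>[S]P=>[(P)]P=>[([])]P=>[([])][P]P=>[([])][S]P=>[([])][(P)]P=>[([])][([P]P)]P=>[([])][([S]P)]P=>[([])][([()]P)]P=>[([])][([()]S)]P=>[([])][([()](P))]P=>[([])][([()]([]))]P=>[([])][([()]([]))][]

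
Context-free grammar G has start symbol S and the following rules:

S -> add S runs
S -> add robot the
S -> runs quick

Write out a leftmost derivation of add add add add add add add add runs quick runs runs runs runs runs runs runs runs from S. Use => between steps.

S => add S runs   [S -> add S runs]
add S runs => add add S runs runs   [S -> add S runs]
add add S runs runs => add add add S runs runs runs   [S -> add S runs]
add add add S runs runs runs => add add add add S runs runs runs runs   [S -> add S runs]
add add add add S runs runs runs runs => add add add add add S runs runs runs runs runs   [S -> add S runs]
add add add add add S runs runs runs runs runs => add add add add add add S runs runs runs runs runs runs   [S -> add S runs]
add add add add add add S runs runs runs runs runs runs => add add add add add add add S runs runs runs runs runs runs runs   [S -> add S runs]
add add add add add add add S runs runs runs runs runs runs runs => add add add add add add add add S runs runs runs runs runs runs runs runs   [S -> add S runs]
add add add add add add add add S runs runs runs runs runs runs runs runs => add add add add add add add add runs quick runs runs runs runs runs runs runs runs   [S -> runs quick]

S => add S runs => add add S runs runs => add add add S runs runs runs => add add add add S runs runs runs runs => add add add add add S runs runs runs runs runs => add add add add add add S runs runs runs runs runs runs => add add add add add add add S runs runs runs runs runs runs runs => add add add add add add add add S runs runs runs runs runs runs runs runs => add add add add add add add add runs quick runs runs runs runs runs runs runs runs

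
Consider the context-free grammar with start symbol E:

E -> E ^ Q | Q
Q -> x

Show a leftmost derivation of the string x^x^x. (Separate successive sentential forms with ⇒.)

E ⇒ E^Q   [E -> E ^ Q]
E^Q ⇒ E^Q^Q   [E -> E ^ Q]
E^Q^Q ⇒ Q^Q^Q   [E -> Q]
Q^Q^Q ⇒ x^Q^Q   [Q -> x]
x^Q^Q ⇒ x^x^Q   [Q -> x]
x^x^Q ⇒ x^x^x   [Q -> x]

E⇒E^Q⇒E^Q^Q⇒Q^Q^Q⇒x^Q^Q⇒x^x^Q⇒x^x^x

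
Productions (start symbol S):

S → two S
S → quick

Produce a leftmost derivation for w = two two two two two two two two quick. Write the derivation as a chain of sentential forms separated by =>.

S => two S => two two S => two two two S => two two two two S => two two two two two S => two two two two two two S => two two two two two two two S => two two two two two two two two S => two two two two two two two two quick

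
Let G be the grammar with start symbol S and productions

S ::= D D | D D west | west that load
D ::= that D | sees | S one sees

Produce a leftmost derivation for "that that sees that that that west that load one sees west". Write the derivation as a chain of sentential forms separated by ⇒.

S ⇒ D D west ⇒ that D D west ⇒ that that D D west ⇒ that that sees D west ⇒ that that sees that D west ⇒ that that sees that that D west ⇒ that that sees that that that D west ⇒ that that sees that that that S one sees west ⇒ that that sees that that that west that load one sees west

S ⇒ D D west   [S ::= D D west]
D D west ⇒ that D D west   [D ::= that D]
that D D west ⇒ that that D D west   [D ::= that D]
that that D D west ⇒ that that sees D west   [D ::= sees]
that that sees D west ⇒ that that sees that D west   [D ::= that D]
that that sees that D west ⇒ that that sees that that D west   [D ::= that D]
that that sees that that D west ⇒ that that sees that that that D west   [D ::= that D]
that that sees that that that D west ⇒ that that sees that that that S one sees west   [D ::= S one sees]
that that sees that that that S one sees west ⇒ that that sees that that that west that load one sees west   [S ::= west that load]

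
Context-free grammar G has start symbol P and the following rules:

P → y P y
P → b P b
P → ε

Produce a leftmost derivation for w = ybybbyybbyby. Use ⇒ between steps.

P⇒yPy⇒ybPby⇒ybyPyby⇒ybybPbyby⇒ybybbPbbyby⇒ybybbyPybbyby⇒ybybbyybbyby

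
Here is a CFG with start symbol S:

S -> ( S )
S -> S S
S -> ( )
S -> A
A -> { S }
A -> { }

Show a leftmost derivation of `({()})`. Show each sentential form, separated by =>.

S=>(S)=>(A)=>({S})=>({()})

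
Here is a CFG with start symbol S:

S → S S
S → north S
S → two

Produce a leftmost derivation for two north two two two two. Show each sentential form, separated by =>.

S => S S => two S => two S S => two S S S => two S S S S => two north S S S S => two north two S S S => two north two two S S => two north two two two S => two north two two two two

S => S S   [S → S S]
S S => two S   [S → two]
two S => two S S   [S → S S]
two S S => two S S S   [S → S S]
two S S S => two S S S S   [S → S S]
two S S S S => two north S S S S   [S → north S]
two north S S S S => two north two S S S   [S → two]
two north two S S S => two north two two S S   [S → two]
two north two two S S => two north two two two S   [S → two]
two north two two two S => two north two two two two   [S → two]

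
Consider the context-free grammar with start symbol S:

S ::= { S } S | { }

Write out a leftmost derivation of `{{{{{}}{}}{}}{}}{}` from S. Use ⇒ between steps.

S ⇒ {S}S ⇒ {{S}S}S ⇒ {{{S}S}S}S ⇒ {{{{S}S}S}S}S ⇒ {{{{{}}S}S}S}S ⇒ {{{{{}}{}}S}S}S ⇒ {{{{{}}{}}{}}S}S ⇒ {{{{{}}{}}{}}{}}S ⇒ {{{{{}}{}}{}}{}}{}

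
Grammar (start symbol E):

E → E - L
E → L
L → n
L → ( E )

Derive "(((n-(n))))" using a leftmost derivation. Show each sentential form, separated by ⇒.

E ⇒ L   [E → L]
L ⇒ (E)   [L → ( E )]
(E) ⇒ (L)   [E → L]
(L) ⇒ ((E))   [L → ( E )]
((E)) ⇒ ((L))   [E → L]
((L)) ⇒ (((E)))   [L → ( E )]
(((E))) ⇒ (((E-L)))   [E → E - L]
(((E-L))) ⇒ (((L-L)))   [E → L]
(((L-L))) ⇒ (((n-L)))   [L → n]
(((n-L))) ⇒ (((n-(E))))   [L → ( E )]
(((n-(E)))) ⇒ (((n-(L))))   [E → L]
(((n-(L)))) ⇒ (((n-(n))))   [L → n]

E ⇒ L ⇒ (E) ⇒ (L) ⇒ ((E)) ⇒ ((L)) ⇒ (((E))) ⇒ (((E-L))) ⇒ (((L-L))) ⇒ (((n-L))) ⇒ (((n-(E)))) ⇒ (((n-(L)))) ⇒ (((n-(n))))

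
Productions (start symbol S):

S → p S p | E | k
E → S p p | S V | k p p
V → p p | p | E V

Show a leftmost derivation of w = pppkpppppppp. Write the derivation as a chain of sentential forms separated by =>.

S=>pSp=>pEp=>pSVp=>ppSpVp=>ppEpVp=>ppSpppVp=>pppSppppVp=>pppEppppVp=>pppkppppppVp=>pppkpppppppp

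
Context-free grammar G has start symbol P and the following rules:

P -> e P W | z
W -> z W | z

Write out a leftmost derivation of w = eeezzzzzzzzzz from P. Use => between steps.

P=>ePW=>eePWW=>eeePWWW=>eeezWWW=>eeezzWWW=>eeezzzWWW=>eeezzzzWWW=>eeezzzzzWWW=>eeezzzzzzWWW=>eeezzzzzzzWW=>eeezzzzzzzzWW=>eeezzzzzzzzzW=>eeezzzzzzzzzz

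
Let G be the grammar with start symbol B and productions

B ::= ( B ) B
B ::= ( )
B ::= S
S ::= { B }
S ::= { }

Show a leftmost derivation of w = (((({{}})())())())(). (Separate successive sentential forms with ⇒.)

B⇒(B)B⇒((B)B)B⇒(((B)B)B)B⇒((((B)B)B)B)B⇒((((S)B)B)B)B⇒(((({B})B)B)B)B⇒(((({S})B)B)B)B⇒(((({{}})B)B)B)B⇒(((({{}})())B)B)B⇒(((({{}})())())B)B⇒(((({{}})())())())B⇒(((({{}})())())())()

B ⇒ (B)B   [B ::= ( B ) B]
(B)B ⇒ ((B)B)B   [B ::= ( B ) B]
((B)B)B ⇒ (((B)B)B)B   [B ::= ( B ) B]
(((B)B)B)B ⇒ ((((B)B)B)B)B   [B ::= ( B ) B]
((((B)B)B)B)B ⇒ ((((S)B)B)B)B   [B ::= S]
((((S)B)B)B)B ⇒ (((({B})B)B)B)B   [S ::= { B }]
(((({B})B)B)B)B ⇒ (((({S})B)B)B)B   [B ::= S]
(((({S})B)B)B)B ⇒ (((({{}})B)B)B)B   [S ::= { }]
(((({{}})B)B)B)B ⇒ (((({{}})())B)B)B   [B ::= ( )]
(((({{}})())B)B)B ⇒ (((({{}})())())B)B   [B ::= ( )]
(((({{}})())())B)B ⇒ (((({{}})())())())B   [B ::= ( )]
(((({{}})())())())B ⇒ (((({{}})())())())()   [B ::= ( )]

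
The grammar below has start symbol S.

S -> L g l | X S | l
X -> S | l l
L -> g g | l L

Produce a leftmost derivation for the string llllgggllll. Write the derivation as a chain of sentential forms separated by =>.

S => XS => SS => XSS => llSS => llLglS => lllLglS => llllLglS => llllggglS => llllggglXS => llllggglllS => llllgggllll

S => XS   [S -> X S]
XS => SS   [X -> S]
SS => XSS   [S -> X S]
XSS => llSS   [X -> l l]
llSS => llLglS   [S -> L g l]
llLglS => lllLglS   [L -> l L]
lllLglS => llllLglS   [L -> l L]
llllLglS => llllggglS   [L -> g g]
llllggglS => llllggglXS   [S -> X S]
llllggglXS => llllggglllS   [X -> l l]
llllggglllS => llllgggllll   [S -> l]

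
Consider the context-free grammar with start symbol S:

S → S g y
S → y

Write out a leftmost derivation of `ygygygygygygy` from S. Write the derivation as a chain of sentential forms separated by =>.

S => Sgy   [S → S g y]
Sgy => Sgygy   [S → S g y]
Sgygy => Sgygygy   [S → S g y]
Sgygygy => Sgygygygy   [S → S g y]
Sgygygygy => Sgygygygygy   [S → S g y]
Sgygygygygy => Sgygygygygygy   [S → S g y]
Sgygygygygygy => ygygygygygygy   [S → y]

S => Sgy => Sgygy => Sgygygy => Sgygygygy => Sgygygygygy => Sgygygygygygy => ygygygygygygy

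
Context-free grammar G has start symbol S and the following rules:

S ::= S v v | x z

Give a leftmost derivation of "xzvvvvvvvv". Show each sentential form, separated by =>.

S=>Svv=>Svvvv=>Svvvvvv=>Svvvvvvvv=>xzvvvvvvvv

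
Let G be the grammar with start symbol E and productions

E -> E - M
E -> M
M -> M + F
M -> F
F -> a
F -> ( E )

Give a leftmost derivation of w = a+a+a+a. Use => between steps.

E => M => M+F => M+F+F => M+F+F+F => F+F+F+F => a+F+F+F => a+a+F+F => a+a+a+F => a+a+a+a

E => M   [E -> M]
M => M+F   [M -> M + F]
M+F => M+F+F   [M -> M + F]
M+F+F => M+F+F+F   [M -> M + F]
M+F+F+F => F+F+F+F   [M -> F]
F+F+F+F => a+F+F+F   [F -> a]
a+F+F+F => a+a+F+F   [F -> a]
a+a+F+F => a+a+a+F   [F -> a]
a+a+a+F => a+a+a+a   [F -> a]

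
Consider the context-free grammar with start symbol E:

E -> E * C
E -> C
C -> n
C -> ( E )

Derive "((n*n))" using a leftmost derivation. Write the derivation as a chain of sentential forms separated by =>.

E=>C=>(E)=>(C)=>((E))=>((E*C))=>((C*C))=>((n*C))=>((n*n))

E => C   [E -> C]
C => (E)   [C -> ( E )]
(E) => (C)   [E -> C]
(C) => ((E))   [C -> ( E )]
((E)) => ((E*C))   [E -> E * C]
((E*C)) => ((C*C))   [E -> C]
((C*C)) => ((n*C))   [C -> n]
((n*C)) => ((n*n))   [C -> n]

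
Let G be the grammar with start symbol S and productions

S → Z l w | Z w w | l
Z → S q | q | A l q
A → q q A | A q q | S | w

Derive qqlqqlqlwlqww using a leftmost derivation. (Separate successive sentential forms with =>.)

S => Zww => Alqww => qqAlqww => qqSlqww => qqZlwlqww => qqAlqlwlqww => qqAqqlqlwlqww => qqSqqlqlwlqww => qqlqqlqlwlqww

S => Zww   [S → Z w w]
Zww => Alqww   [Z → A l q]
Alqww => qqAlqww   [A → q q A]
qqAlqww => qqSlqww   [A → S]
qqSlqww => qqZlwlqww   [S → Z l w]
qqZlwlqww => qqAlqlwlqww   [Z → A l q]
qqAlqlwlqww => qqAqqlqlwlqww   [A → A q q]
qqAqqlqlwlqww => qqSqqlqlwlqww   [A → S]
qqSqqlqlwlqww => qqlqqlqlwlqww   [S → l]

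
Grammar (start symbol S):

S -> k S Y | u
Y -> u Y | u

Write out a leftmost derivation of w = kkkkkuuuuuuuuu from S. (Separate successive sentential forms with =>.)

S => kSY   [S -> k S Y]
kSY => kkSYY   [S -> k S Y]
kkSYY => kkkSYYY   [S -> k S Y]
kkkSYYY => kkkkSYYYY   [S -> k S Y]
kkkkSYYYY => kkkkkSYYYYY   [S -> k S Y]
kkkkkSYYYYY => kkkkkuYYYYY   [S -> u]
kkkkkuYYYYY => kkkkkuuYYYYY   [Y -> u Y]
kkkkkuuYYYYY => kkkkkuuuYYYY   [Y -> u]
kkkkkuuuYYYY => kkkkkuuuuYYYY   [Y -> u Y]
kkkkkuuuuYYYY => kkkkkuuuuuYYYY   [Y -> u Y]
kkkkkuuuuuYYYY => kkkkkuuuuuuYYY   [Y -> u]
kkkkkuuuuuuYYY => kkkkkuuuuuuuYY   [Y -> u]
kkkkkuuuuuuuYY => kkkkkuuuuuuuuY   [Y -> u]
kkkkkuuuuuuuuY => kkkkkuuuuuuuuu   [Y -> u]

S => kSY => kkSYY => kkkSYYY => kkkkSYYYY => kkkkkSYYYYY => kkkkkuYYYYY => kkkkkuuYYYYY => kkkkkuuuYYYY => kkkkkuuuuYYYY => kkkkkuuuuuYYYY => kkkkkuuuuuuYYY => kkkkkuuuuuuuYY => kkkkkuuuuuuuuY => kkkkkuuuuuuuuu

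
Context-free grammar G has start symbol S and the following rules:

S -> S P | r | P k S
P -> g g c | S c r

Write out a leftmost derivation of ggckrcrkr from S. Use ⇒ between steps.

S ⇒ PkS ⇒ ScrkS ⇒ PkScrkS ⇒ ggckScrkS ⇒ ggckrcrkS ⇒ ggckrcrkr

S ⇒ PkS   [S -> P k S]
PkS ⇒ ScrkS   [P -> S c r]
ScrkS ⇒ PkScrkS   [S -> P k S]
PkScrkS ⇒ ggckScrkS   [P -> g g c]
ggckScrkS ⇒ ggckrcrkS   [S -> r]
ggckrcrkS ⇒ ggckrcrkr   [S -> r]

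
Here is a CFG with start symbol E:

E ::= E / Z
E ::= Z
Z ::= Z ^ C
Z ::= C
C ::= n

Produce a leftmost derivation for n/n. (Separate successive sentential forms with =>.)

E => E/Z   [E ::= E / Z]
E/Z => Z/Z   [E ::= Z]
Z/Z => C/Z   [Z ::= C]
C/Z => n/Z   [C ::= n]
n/Z => n/C   [Z ::= C]
n/C => n/n   [C ::= n]

E => E/Z => Z/Z => C/Z => n/Z => n/C => n/n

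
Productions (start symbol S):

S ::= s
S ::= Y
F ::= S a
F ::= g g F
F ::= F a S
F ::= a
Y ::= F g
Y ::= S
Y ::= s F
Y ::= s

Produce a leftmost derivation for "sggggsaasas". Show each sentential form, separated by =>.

S => Y => sF => sggF => sggFaS => sggggFaS => sggggFaSaS => sggggSaaSaS => sggggsaaSaS => sggggsaasaS => sggggsaasas

S => Y   [S ::= Y]
Y => sF   [Y ::= s F]
sF => sggF   [F ::= g g F]
sggF => sggFaS   [F ::= F a S]
sggFaS => sggggFaS   [F ::= g g F]
sggggFaS => sggggFaSaS   [F ::= F a S]
sggggFaSaS => sggggSaaSaS   [F ::= S a]
sggggSaaSaS => sggggsaaSaS   [S ::= s]
sggggsaaSaS => sggggsaasaS   [S ::= s]
sggggsaasaS => sggggsaasas   [S ::= s]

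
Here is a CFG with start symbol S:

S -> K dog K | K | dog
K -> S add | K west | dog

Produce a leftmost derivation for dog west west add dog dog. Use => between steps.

S => K dog K => S add dog K => K add dog K => K west add dog K => K west west add dog K => dog west west add dog K => dog west west add dog dog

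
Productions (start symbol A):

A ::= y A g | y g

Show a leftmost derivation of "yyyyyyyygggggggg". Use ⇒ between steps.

A ⇒ yAg   [A ::= y A g]
yAg ⇒ yyAgg   [A ::= y A g]
yyAgg ⇒ yyyAggg   [A ::= y A g]
yyyAggg ⇒ yyyyAgggg   [A ::= y A g]
yyyyAgggg ⇒ yyyyyAggggg   [A ::= y A g]
yyyyyAggggg ⇒ yyyyyyAgggggg   [A ::= y A g]
yyyyyyAgggggg ⇒ yyyyyyyAggggggg   [A ::= y A g]
yyyyyyyAggggggg ⇒ yyyyyyyygggggggg   [A ::= y g]

A ⇒ yAg ⇒ yyAgg ⇒ yyyAggg ⇒ yyyyAgggg ⇒ yyyyyAggggg ⇒ yyyyyyAgggggg ⇒ yyyyyyyAggggggg ⇒ yyyyyyyygggggggg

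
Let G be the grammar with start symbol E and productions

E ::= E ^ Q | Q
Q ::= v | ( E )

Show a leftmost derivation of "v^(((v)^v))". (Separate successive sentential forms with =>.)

E => E^Q => Q^Q => v^Q => v^(E) => v^(Q) => v^((E)) => v^((E^Q)) => v^((Q^Q)) => v^(((E)^Q)) => v^(((Q)^Q)) => v^(((v)^Q)) => v^(((v)^v))

E => E^Q   [E ::= E ^ Q]
E^Q => Q^Q   [E ::= Q]
Q^Q => v^Q   [Q ::= v]
v^Q => v^(E)   [Q ::= ( E )]
v^(E) => v^(Q)   [E ::= Q]
v^(Q) => v^((E))   [Q ::= ( E )]
v^((E)) => v^((E^Q))   [E ::= E ^ Q]
v^((E^Q)) => v^((Q^Q))   [E ::= Q]
v^((Q^Q)) => v^(((E)^Q))   [Q ::= ( E )]
v^(((E)^Q)) => v^(((Q)^Q))   [E ::= Q]
v^(((Q)^Q)) => v^(((v)^Q))   [Q ::= v]
v^(((v)^Q)) => v^(((v)^v))   [Q ::= v]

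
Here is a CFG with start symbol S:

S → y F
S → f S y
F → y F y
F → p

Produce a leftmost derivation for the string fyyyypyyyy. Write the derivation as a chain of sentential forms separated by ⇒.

S ⇒ fSy ⇒ fyFy ⇒ fyyFyy ⇒ fyyyFyyy ⇒ fyyyyFyyyy ⇒ fyyyypyyyy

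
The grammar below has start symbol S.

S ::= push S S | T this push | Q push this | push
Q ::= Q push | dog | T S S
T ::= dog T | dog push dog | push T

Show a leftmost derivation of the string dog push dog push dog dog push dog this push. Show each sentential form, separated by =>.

S => T this push   [S ::= T this push]
T this push => dog T this push   [T ::= dog T]
dog T this push => dog push T this push   [T ::= push T]
dog push T this push => dog push dog T this push   [T ::= dog T]
dog push dog T this push => dog push dog push T this push   [T ::= push T]
dog push dog push T this push => dog push dog push dog T this push   [T ::= dog T]
dog push dog push dog T this push => dog push dog push dog dog push dog this push   [T ::= dog push dog]

S => T this push => dog T this push => dog push T this push => dog push dog T this push => dog push dog push T this push => dog push dog push dog T this push => dog push dog push dog dog push dog this push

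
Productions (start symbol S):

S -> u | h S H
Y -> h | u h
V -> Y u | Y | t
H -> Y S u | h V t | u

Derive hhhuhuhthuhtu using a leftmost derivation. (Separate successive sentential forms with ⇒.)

S ⇒ hSH   [S -> h S H]
hSH ⇒ hhSHH   [S -> h S H]
hhSHH ⇒ hhhSHHH   [S -> h S H]
hhhSHHH ⇒ hhhuHHH   [S -> u]
hhhuHHH ⇒ hhhuhVtHH   [H -> h V t]
hhhuhVtHH ⇒ hhhuhYtHH   [V -> Y]
hhhuhYtHH ⇒ hhhuhuhtHH   [Y -> u h]
hhhuhuhtHH ⇒ hhhuhuhthVtH   [H -> h V t]
hhhuhuhthVtH ⇒ hhhuhuhthYtH   [V -> Y]
hhhuhuhthYtH ⇒ hhhuhuhthuhtH   [Y -> u h]
hhhuhuhthuhtH ⇒ hhhuhuhthuhtu   [H -> u]

S ⇒ hSH ⇒ hhSHH ⇒ hhhSHHH ⇒ hhhuHHH ⇒ hhhuhVtHH ⇒ hhhuhYtHH ⇒ hhhuhuhtHH ⇒ hhhuhuhthVtH ⇒ hhhuhuhthYtH ⇒ hhhuhuhthuhtH ⇒ hhhuhuhthuhtu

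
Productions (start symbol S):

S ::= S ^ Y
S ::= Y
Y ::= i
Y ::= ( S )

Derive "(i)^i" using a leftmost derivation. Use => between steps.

S => S^Y   [S ::= S ^ Y]
S^Y => Y^Y   [S ::= Y]
Y^Y => (S)^Y   [Y ::= ( S )]
(S)^Y => (Y)^Y   [S ::= Y]
(Y)^Y => (i)^Y   [Y ::= i]
(i)^Y => (i)^i   [Y ::= i]

S => S^Y => Y^Y => (S)^Y => (Y)^Y => (i)^Y => (i)^i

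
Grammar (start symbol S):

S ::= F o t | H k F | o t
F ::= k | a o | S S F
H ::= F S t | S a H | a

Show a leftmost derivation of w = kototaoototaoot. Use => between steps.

S=>Fot=>SSFot=>FotSFot=>SSFotSFot=>FotSFotSFot=>kotSFotSFot=>kototFotSFot=>kototaootSFot=>kototaoototFot=>kototaoototaoot

S => Fot   [S ::= F o t]
Fot => SSFot   [F ::= S S F]
SSFot => FotSFot   [S ::= F o t]
FotSFot => SSFotSFot   [F ::= S S F]
SSFotSFot => FotSFotSFot   [S ::= F o t]
FotSFotSFot => kotSFotSFot   [F ::= k]
kotSFotSFot => kototFotSFot   [S ::= o t]
kototFotSFot => kototaootSFot   [F ::= a o]
kototaootSFot => kototaoototFot   [S ::= o t]
kototaoototFot => kototaoototaoot   [F ::= a o]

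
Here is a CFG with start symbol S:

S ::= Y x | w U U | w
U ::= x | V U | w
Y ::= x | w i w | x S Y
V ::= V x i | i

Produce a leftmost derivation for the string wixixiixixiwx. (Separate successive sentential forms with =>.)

S => wUU => wVUU => wVxiUU => wVxixiUU => wixixiUU => wixixiVUU => wixixiVxiUU => wixixiVxixiUU => wixixiixixiUU => wixixiixixiwU => wixixiixixiwx

S => wUU   [S ::= w U U]
wUU => wVUU   [U ::= V U]
wVUU => wVxiUU   [V ::= V x i]
wVxiUU => wVxixiUU   [V ::= V x i]
wVxixiUU => wixixiUU   [V ::= i]
wixixiUU => wixixiVUU   [U ::= V U]
wixixiVUU => wixixiVxiUU   [V ::= V x i]
wixixiVxiUU => wixixiVxixiUU   [V ::= V x i]
wixixiVxixiUU => wixixiixixiUU   [V ::= i]
wixixiixixiUU => wixixiixixiwU   [U ::= w]
wixixiixixiwU => wixixiixixiwx   [U ::= x]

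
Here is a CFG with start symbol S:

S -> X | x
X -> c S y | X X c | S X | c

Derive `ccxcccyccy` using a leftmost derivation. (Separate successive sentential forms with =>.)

S => X   [S -> X]
X => cSy   [X -> c S y]
cSy => cXy   [S -> X]
cXy => cXXcy   [X -> X X c]
cXXcy => ccSyXcy   [X -> c S y]
ccSyXcy => ccXyXcy   [S -> X]
ccXyXcy => ccSXyXcy   [X -> S X]
ccSXyXcy => ccxXyXcy   [S -> x]
ccxXyXcy => ccxXXcyXcy   [X -> X X c]
ccxXXcyXcy => ccxcXcyXcy   [X -> c]
ccxcXcyXcy => ccxcccyXcy   [X -> c]
ccxcccyXcy => ccxcccyccy   [X -> c]

S => X => cSy => cXy => cXXcy => ccSyXcy => ccXyXcy => ccSXyXcy => ccxXyXcy => ccxXXcyXcy => ccxcXcyXcy => ccxcccyXcy => ccxcccyccy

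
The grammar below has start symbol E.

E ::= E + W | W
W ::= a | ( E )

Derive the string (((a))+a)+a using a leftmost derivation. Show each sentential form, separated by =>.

E => E+W => W+W => (E)+W => (E+W)+W => (W+W)+W => ((E)+W)+W => ((W)+W)+W => (((E))+W)+W => (((W))+W)+W => (((a))+W)+W => (((a))+a)+W => (((a))+a)+a

E => E+W   [E ::= E + W]
E+W => W+W   [E ::= W]
W+W => (E)+W   [W ::= ( E )]
(E)+W => (E+W)+W   [E ::= E + W]
(E+W)+W => (W+W)+W   [E ::= W]
(W+W)+W => ((E)+W)+W   [W ::= ( E )]
((E)+W)+W => ((W)+W)+W   [E ::= W]
((W)+W)+W => (((E))+W)+W   [W ::= ( E )]
(((E))+W)+W => (((W))+W)+W   [E ::= W]
(((W))+W)+W => (((a))+W)+W   [W ::= a]
(((a))+W)+W => (((a))+a)+W   [W ::= a]
(((a))+a)+W => (((a))+a)+a   [W ::= a]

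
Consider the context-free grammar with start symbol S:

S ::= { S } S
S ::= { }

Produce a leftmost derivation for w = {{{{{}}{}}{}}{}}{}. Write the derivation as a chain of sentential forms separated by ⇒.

S ⇒ {S}S   [S ::= { S } S]
{S}S ⇒ {{S}S}S   [S ::= { S } S]
{{S}S}S ⇒ {{{S}S}S}S   [S ::= { S } S]
{{{S}S}S}S ⇒ {{{{S}S}S}S}S   [S ::= { S } S]
{{{{S}S}S}S}S ⇒ {{{{{}}S}S}S}S   [S ::= { }]
{{{{{}}S}S}S}S ⇒ {{{{{}}{}}S}S}S   [S ::= { }]
{{{{{}}{}}S}S}S ⇒ {{{{{}}{}}{}}S}S   [S ::= { }]
{{{{{}}{}}{}}S}S ⇒ {{{{{}}{}}{}}{}}S   [S ::= { }]
{{{{{}}{}}{}}{}}S ⇒ {{{{{}}{}}{}}{}}{}   [S ::= { }]

S ⇒ {S}S ⇒ {{S}S}S ⇒ {{{S}S}S}S ⇒ {{{{S}S}S}S}S ⇒ {{{{{}}S}S}S}S ⇒ {{{{{}}{}}S}S}S ⇒ {{{{{}}{}}{}}S}S ⇒ {{{{{}}{}}{}}{}}S ⇒ {{{{{}}{}}{}}{}}{}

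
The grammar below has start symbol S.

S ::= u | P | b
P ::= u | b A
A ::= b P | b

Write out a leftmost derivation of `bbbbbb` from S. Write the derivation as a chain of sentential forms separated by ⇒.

S⇒P⇒bA⇒bbP⇒bbbA⇒bbbbP⇒bbbbbA⇒bbbbbb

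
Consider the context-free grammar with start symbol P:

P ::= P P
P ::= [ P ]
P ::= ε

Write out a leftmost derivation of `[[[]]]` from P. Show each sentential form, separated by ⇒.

P ⇒ PP   [P ::= P P]
PP ⇒ [P]P   [P ::= [ P ]]
[P]P ⇒ [[P]]P   [P ::= [ P ]]
[[P]]P ⇒ [[PP]]P   [P ::= P P]
[[PP]]P ⇒ [[[P]P]]P   [P ::= [ P ]]
[[[P]P]]P ⇒ [[[]P]]P   [P ::= ε]
[[[]P]]P ⇒ [[[]]]P   [P ::= ε]
[[[]]]P ⇒ [[[]]]   [P ::= ε]

P ⇒ PP ⇒ [P]P ⇒ [[P]]P ⇒ [[PP]]P ⇒ [[[P]P]]P ⇒ [[[]P]]P ⇒ [[[]]]P ⇒ [[[]]]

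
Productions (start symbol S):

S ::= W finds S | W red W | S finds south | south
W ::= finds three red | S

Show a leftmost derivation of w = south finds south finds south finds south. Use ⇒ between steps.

S ⇒ W finds S ⇒ S finds S ⇒ S finds south finds S ⇒ S finds south finds south finds S ⇒ south finds south finds south finds S ⇒ south finds south finds south finds south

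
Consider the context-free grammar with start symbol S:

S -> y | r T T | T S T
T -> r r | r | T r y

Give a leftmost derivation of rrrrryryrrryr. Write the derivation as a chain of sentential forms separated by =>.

S => TST => rrST => rrrTTT => rrrTryTT => rrrTryryTT => rrrrryryTT => rrrrryryTryT => rrrrryryrrryT => rrrrryryrrryr

S => TST   [S -> T S T]
TST => rrST   [T -> r r]
rrST => rrrTTT   [S -> r T T]
rrrTTT => rrrTryTT   [T -> T r y]
rrrTryTT => rrrTryryTT   [T -> T r y]
rrrTryryTT => rrrrryryTT   [T -> r]
rrrrryryTT => rrrrryryTryT   [T -> T r y]
rrrrryryTryT => rrrrryryrrryT   [T -> r r]
rrrrryryrrryT => rrrrryryrrryr   [T -> r]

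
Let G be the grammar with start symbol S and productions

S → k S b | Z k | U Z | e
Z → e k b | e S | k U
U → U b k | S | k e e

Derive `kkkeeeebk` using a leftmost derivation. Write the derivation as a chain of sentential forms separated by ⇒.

S⇒Zk⇒kUk⇒kSk⇒kkSbk⇒kkUZbk⇒kkkeeZbk⇒kkkeeeSbk⇒kkkeeeebk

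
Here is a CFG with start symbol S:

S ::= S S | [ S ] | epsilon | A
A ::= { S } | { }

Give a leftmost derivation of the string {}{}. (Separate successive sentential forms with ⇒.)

S⇒SS⇒SSS⇒ASS⇒{S}SS⇒{}SS⇒{}AS⇒{}{S}S⇒{}{}S⇒{}{}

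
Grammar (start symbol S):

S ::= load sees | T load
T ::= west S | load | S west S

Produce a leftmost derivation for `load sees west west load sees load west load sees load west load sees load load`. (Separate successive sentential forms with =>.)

S => T load   [S ::= T load]
T load => S west S load   [T ::= S west S]
S west S load => load sees west S load   [S ::= load sees]
load sees west S load => load sees west T load load   [S ::= T load]
load sees west T load load => load sees west S west S load load   [T ::= S west S]
load sees west S west S load load => load sees west T load west S load load   [S ::= T load]
load sees west T load west S load load => load sees west S west S load west S load load   [T ::= S west S]
load sees west S west S load west S load load => load sees west T load west S load west S load load   [S ::= T load]
load sees west T load west S load west S load load => load sees west west S load west S load west S load load   [T ::= west S]
load sees west west S load west S load west S load load => load sees west west load sees load west S load west S load load   [S ::= load sees]
load sees west west load sees load west S load west S load load => load sees west west load sees load west load sees load west S load load   [S ::= load sees]
load sees west west load sees load west load sees load west S load load => load sees west west load sees load west load sees load west load sees load load   [S ::= load sees]

S => T load => S west S load => load sees west S load => load sees west T load load => load sees west S west S load load => load sees west T load west S load load => load sees west S west S load west S load load => load sees west T load west S load west S load load => load sees west west S load west S load west S load load => load sees west west load sees load west S load west S load load => load sees west west load sees load west load sees load west S load load => load sees west west load sees load west load sees load west load sees load load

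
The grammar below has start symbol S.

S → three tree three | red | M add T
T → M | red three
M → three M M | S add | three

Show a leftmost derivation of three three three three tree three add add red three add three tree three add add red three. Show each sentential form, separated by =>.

S => M add T => three M M add T => three S add M add T => three M add T add M add T => three three M M add T add M add T => three three three M add T add M add T => three three three S add add T add M add T => three three three three tree three add add T add M add T => three three three three tree three add add red three add M add T => three three three three tree three add add red three add S add add T => three three three three tree three add add red three add three tree three add add T => three three three three tree three add add red three add three tree three add add red three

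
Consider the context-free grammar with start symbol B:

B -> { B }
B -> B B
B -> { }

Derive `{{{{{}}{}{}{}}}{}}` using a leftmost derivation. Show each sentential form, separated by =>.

B => {B} => {BB} => {{B}B} => {{{B}}B} => {{{BB}}B} => {{{BBB}}B} => {{{{B}BB}}B} => {{{{{}}BB}}B} => {{{{{}}BBB}}B} => {{{{{}}{}BB}}B} => {{{{{}}{}{}B}}B} => {{{{{}}{}{}{}}}B} => {{{{{}}{}{}{}}}{}}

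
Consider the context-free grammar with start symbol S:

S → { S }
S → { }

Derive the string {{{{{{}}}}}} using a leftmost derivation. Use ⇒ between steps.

S⇒{S}⇒{{S}}⇒{{{S}}}⇒{{{{S}}}}⇒{{{{{S}}}}}⇒{{{{{{}}}}}}

S ⇒ {S}   [S → { S }]
{S} ⇒ {{S}}   [S → { S }]
{{S}} ⇒ {{{S}}}   [S → { S }]
{{{S}}} ⇒ {{{{S}}}}   [S → { S }]
{{{{S}}}} ⇒ {{{{{S}}}}}   [S → { S }]
{{{{{S}}}}} ⇒ {{{{{{}}}}}}   [S → { }]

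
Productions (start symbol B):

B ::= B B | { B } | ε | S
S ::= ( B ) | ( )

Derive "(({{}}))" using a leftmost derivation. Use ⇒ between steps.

B ⇒ BB   [B ::= B B]
BB ⇒ SB   [B ::= S]
SB ⇒ (B)B   [S ::= ( B )]
(B)B ⇒ (S)B   [B ::= S]
(S)B ⇒ ((B))B   [S ::= ( B )]
((B))B ⇒ (({B}))B   [B ::= { B }]
(({B}))B ⇒ (({{B}}))B   [B ::= { B }]
(({{B}}))B ⇒ (({{}}))B   [B ::= ε]
(({{}}))B ⇒ (({{}}))   [B ::= ε]

B ⇒ BB ⇒ SB ⇒ (B)B ⇒ (S)B ⇒ ((B))B ⇒ (({B}))B ⇒ (({{B}}))B ⇒ (({{}}))B ⇒ (({{}}))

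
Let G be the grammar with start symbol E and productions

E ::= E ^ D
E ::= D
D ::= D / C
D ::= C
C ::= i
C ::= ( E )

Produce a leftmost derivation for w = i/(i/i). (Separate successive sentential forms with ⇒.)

E ⇒ D ⇒ D/C ⇒ C/C ⇒ i/C ⇒ i/(E) ⇒ i/(D) ⇒ i/(D/C) ⇒ i/(C/C) ⇒ i/(i/C) ⇒ i/(i/i)

E ⇒ D   [E ::= D]
D ⇒ D/C   [D ::= D / C]
D/C ⇒ C/C   [D ::= C]
C/C ⇒ i/C   [C ::= i]
i/C ⇒ i/(E)   [C ::= ( E )]
i/(E) ⇒ i/(D)   [E ::= D]
i/(D) ⇒ i/(D/C)   [D ::= D / C]
i/(D/C) ⇒ i/(C/C)   [D ::= C]
i/(C/C) ⇒ i/(i/C)   [C ::= i]
i/(i/C) ⇒ i/(i/i)   [C ::= i]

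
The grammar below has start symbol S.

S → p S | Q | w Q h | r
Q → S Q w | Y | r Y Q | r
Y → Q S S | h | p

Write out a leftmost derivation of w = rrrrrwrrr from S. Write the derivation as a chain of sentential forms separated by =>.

S => Q   [S → Q]
Q => Y   [Q → Y]
Y => QSS   [Y → Q S S]
QSS => rSS   [Q → r]
rSS => rrS   [S → r]
rrS => rrQ   [S → Q]
rrQ => rrrYQ   [Q → r Y Q]
rrrYQ => rrrQSSQ   [Y → Q S S]
rrrQSSQ => rrrSQwSSQ   [Q → S Q w]
rrrSQwSSQ => rrrrQwSSQ   [S → r]
rrrrQwSSQ => rrrrrwSSQ   [Q → r]
rrrrrwSSQ => rrrrrwrSQ   [S → r]
rrrrrwrSQ => rrrrrwrrQ   [S → r]
rrrrrwrrQ => rrrrrwrrr   [Q → r]

S=>Q=>Y=>QSS=>rSS=>rrS=>rrQ=>rrrYQ=>rrrQSSQ=>rrrSQwSSQ=>rrrrQwSSQ=>rrrrrwSSQ=>rrrrrwrSQ=>rrrrrwrrQ=>rrrrrwrrr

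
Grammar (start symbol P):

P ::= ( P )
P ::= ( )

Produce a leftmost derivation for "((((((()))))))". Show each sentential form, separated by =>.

P => (P)   [P ::= ( P )]
(P) => ((P))   [P ::= ( P )]
((P)) => (((P)))   [P ::= ( P )]
(((P))) => ((((P))))   [P ::= ( P )]
((((P)))) => (((((P)))))   [P ::= ( P )]
(((((P))))) => ((((((P))))))   [P ::= ( P )]
((((((P)))))) => ((((((()))))))   [P ::= ( )]

P => (P) => ((P)) => (((P))) => ((((P)))) => (((((P))))) => ((((((P)))))) => ((((((()))))))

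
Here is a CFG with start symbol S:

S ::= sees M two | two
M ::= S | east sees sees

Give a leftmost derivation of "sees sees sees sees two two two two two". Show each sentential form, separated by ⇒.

S ⇒ sees M two ⇒ sees S two ⇒ sees sees M two two ⇒ sees sees S two two ⇒ sees sees sees M two two two ⇒ sees sees sees S two two two ⇒ sees sees sees sees M two two two two ⇒ sees sees sees sees S two two two two ⇒ sees sees sees sees two two two two two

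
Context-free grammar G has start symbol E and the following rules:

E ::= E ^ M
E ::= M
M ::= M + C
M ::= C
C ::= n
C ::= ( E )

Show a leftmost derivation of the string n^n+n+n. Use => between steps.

E => E^M   [E ::= E ^ M]
E^M => M^M   [E ::= M]
M^M => C^M   [M ::= C]
C^M => n^M   [C ::= n]
n^M => n^M+C   [M ::= M + C]
n^M+C => n^M+C+C   [M ::= M + C]
n^M+C+C => n^C+C+C   [M ::= C]
n^C+C+C => n^n+C+C   [C ::= n]
n^n+C+C => n^n+n+C   [C ::= n]
n^n+n+C => n^n+n+n   [C ::= n]

E => E^M => M^M => C^M => n^M => n^M+C => n^M+C+C => n^C+C+C => n^n+C+C => n^n+n+C => n^n+n+n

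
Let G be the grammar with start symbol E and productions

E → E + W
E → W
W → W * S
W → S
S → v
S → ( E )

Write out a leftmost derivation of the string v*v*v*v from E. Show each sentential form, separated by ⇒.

E ⇒ W   [E → W]
W ⇒ W*S   [W → W * S]
W*S ⇒ W*S*S   [W → W * S]
W*S*S ⇒ W*S*S*S   [W → W * S]
W*S*S*S ⇒ S*S*S*S   [W → S]
S*S*S*S ⇒ v*S*S*S   [S → v]
v*S*S*S ⇒ v*v*S*S   [S → v]
v*v*S*S ⇒ v*v*v*S   [S → v]
v*v*v*S ⇒ v*v*v*v   [S → v]

E ⇒ W ⇒ W*S ⇒ W*S*S ⇒ W*S*S*S ⇒ S*S*S*S ⇒ v*S*S*S ⇒ v*v*S*S ⇒ v*v*v*S ⇒ v*v*v*v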